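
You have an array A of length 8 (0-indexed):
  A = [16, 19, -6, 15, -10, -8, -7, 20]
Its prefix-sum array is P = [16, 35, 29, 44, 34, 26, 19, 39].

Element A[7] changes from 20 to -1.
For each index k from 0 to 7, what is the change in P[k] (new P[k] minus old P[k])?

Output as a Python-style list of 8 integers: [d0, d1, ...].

Answer: [0, 0, 0, 0, 0, 0, 0, -21]

Derivation:
Element change: A[7] 20 -> -1, delta = -21
For k < 7: P[k] unchanged, delta_P[k] = 0
For k >= 7: P[k] shifts by exactly -21
Delta array: [0, 0, 0, 0, 0, 0, 0, -21]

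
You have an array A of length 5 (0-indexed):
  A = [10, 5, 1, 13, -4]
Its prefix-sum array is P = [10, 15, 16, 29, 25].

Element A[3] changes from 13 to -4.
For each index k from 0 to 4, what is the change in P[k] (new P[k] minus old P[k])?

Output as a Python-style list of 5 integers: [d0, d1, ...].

Answer: [0, 0, 0, -17, -17]

Derivation:
Element change: A[3] 13 -> -4, delta = -17
For k < 3: P[k] unchanged, delta_P[k] = 0
For k >= 3: P[k] shifts by exactly -17
Delta array: [0, 0, 0, -17, -17]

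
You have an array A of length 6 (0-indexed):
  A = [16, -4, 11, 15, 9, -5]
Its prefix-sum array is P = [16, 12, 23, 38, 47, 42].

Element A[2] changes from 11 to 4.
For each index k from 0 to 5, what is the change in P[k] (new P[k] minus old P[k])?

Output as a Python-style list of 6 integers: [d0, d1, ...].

Element change: A[2] 11 -> 4, delta = -7
For k < 2: P[k] unchanged, delta_P[k] = 0
For k >= 2: P[k] shifts by exactly -7
Delta array: [0, 0, -7, -7, -7, -7]

Answer: [0, 0, -7, -7, -7, -7]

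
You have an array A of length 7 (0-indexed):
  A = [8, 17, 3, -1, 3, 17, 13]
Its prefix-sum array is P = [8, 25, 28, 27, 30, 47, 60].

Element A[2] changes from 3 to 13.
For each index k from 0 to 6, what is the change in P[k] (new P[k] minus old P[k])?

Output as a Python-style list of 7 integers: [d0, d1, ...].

Answer: [0, 0, 10, 10, 10, 10, 10]

Derivation:
Element change: A[2] 3 -> 13, delta = 10
For k < 2: P[k] unchanged, delta_P[k] = 0
For k >= 2: P[k] shifts by exactly 10
Delta array: [0, 0, 10, 10, 10, 10, 10]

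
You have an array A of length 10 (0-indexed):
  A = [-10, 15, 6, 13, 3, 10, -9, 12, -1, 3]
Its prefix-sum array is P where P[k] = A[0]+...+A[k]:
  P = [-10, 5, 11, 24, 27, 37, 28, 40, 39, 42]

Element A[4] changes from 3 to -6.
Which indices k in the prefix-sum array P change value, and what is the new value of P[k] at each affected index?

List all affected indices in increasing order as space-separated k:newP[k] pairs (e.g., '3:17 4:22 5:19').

Answer: 4:18 5:28 6:19 7:31 8:30 9:33

Derivation:
P[k] = A[0] + ... + A[k]
P[k] includes A[4] iff k >= 4
Affected indices: 4, 5, ..., 9; delta = -9
  P[4]: 27 + -9 = 18
  P[5]: 37 + -9 = 28
  P[6]: 28 + -9 = 19
  P[7]: 40 + -9 = 31
  P[8]: 39 + -9 = 30
  P[9]: 42 + -9 = 33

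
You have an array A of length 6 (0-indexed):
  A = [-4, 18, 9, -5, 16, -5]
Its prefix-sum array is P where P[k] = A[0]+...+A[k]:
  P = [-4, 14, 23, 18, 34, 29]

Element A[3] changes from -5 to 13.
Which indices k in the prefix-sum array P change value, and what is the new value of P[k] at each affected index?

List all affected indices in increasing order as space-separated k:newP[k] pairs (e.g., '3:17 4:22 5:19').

P[k] = A[0] + ... + A[k]
P[k] includes A[3] iff k >= 3
Affected indices: 3, 4, ..., 5; delta = 18
  P[3]: 18 + 18 = 36
  P[4]: 34 + 18 = 52
  P[5]: 29 + 18 = 47

Answer: 3:36 4:52 5:47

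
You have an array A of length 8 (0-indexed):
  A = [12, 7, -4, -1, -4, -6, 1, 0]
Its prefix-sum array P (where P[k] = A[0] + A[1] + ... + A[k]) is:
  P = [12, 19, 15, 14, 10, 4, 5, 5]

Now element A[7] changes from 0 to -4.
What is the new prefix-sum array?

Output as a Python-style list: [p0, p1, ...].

Change: A[7] 0 -> -4, delta = -4
P[k] for k < 7: unchanged (A[7] not included)
P[k] for k >= 7: shift by delta = -4
  P[0] = 12 + 0 = 12
  P[1] = 19 + 0 = 19
  P[2] = 15 + 0 = 15
  P[3] = 14 + 0 = 14
  P[4] = 10 + 0 = 10
  P[5] = 4 + 0 = 4
  P[6] = 5 + 0 = 5
  P[7] = 5 + -4 = 1

Answer: [12, 19, 15, 14, 10, 4, 5, 1]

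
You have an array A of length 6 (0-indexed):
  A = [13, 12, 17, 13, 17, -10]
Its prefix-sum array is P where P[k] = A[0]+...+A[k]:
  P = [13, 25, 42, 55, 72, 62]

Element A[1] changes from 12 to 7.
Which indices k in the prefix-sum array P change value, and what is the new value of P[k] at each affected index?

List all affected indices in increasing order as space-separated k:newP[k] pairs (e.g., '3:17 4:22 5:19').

P[k] = A[0] + ... + A[k]
P[k] includes A[1] iff k >= 1
Affected indices: 1, 2, ..., 5; delta = -5
  P[1]: 25 + -5 = 20
  P[2]: 42 + -5 = 37
  P[3]: 55 + -5 = 50
  P[4]: 72 + -5 = 67
  P[5]: 62 + -5 = 57

Answer: 1:20 2:37 3:50 4:67 5:57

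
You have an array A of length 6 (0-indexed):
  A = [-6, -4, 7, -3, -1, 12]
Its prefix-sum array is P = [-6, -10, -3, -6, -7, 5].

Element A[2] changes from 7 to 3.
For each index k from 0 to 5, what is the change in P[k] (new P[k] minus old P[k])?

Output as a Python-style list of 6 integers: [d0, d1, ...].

Element change: A[2] 7 -> 3, delta = -4
For k < 2: P[k] unchanged, delta_P[k] = 0
For k >= 2: P[k] shifts by exactly -4
Delta array: [0, 0, -4, -4, -4, -4]

Answer: [0, 0, -4, -4, -4, -4]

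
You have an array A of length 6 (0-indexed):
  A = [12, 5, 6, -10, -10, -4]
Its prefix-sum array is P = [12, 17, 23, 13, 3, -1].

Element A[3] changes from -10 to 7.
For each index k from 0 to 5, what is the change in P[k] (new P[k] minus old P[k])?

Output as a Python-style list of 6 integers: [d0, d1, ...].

Answer: [0, 0, 0, 17, 17, 17]

Derivation:
Element change: A[3] -10 -> 7, delta = 17
For k < 3: P[k] unchanged, delta_P[k] = 0
For k >= 3: P[k] shifts by exactly 17
Delta array: [0, 0, 0, 17, 17, 17]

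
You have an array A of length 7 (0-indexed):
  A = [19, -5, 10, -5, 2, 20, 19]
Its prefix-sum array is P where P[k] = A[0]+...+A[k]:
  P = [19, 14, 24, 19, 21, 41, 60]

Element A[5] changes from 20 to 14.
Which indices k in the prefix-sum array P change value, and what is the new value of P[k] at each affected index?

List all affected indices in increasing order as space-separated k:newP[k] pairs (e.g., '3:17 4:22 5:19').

P[k] = A[0] + ... + A[k]
P[k] includes A[5] iff k >= 5
Affected indices: 5, 6, ..., 6; delta = -6
  P[5]: 41 + -6 = 35
  P[6]: 60 + -6 = 54

Answer: 5:35 6:54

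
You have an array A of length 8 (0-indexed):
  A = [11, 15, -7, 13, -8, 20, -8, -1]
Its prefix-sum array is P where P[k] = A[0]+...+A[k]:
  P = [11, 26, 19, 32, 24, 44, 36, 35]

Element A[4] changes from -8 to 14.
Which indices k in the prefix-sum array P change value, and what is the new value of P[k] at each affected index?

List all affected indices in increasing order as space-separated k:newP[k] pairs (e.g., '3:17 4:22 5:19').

Answer: 4:46 5:66 6:58 7:57

Derivation:
P[k] = A[0] + ... + A[k]
P[k] includes A[4] iff k >= 4
Affected indices: 4, 5, ..., 7; delta = 22
  P[4]: 24 + 22 = 46
  P[5]: 44 + 22 = 66
  P[6]: 36 + 22 = 58
  P[7]: 35 + 22 = 57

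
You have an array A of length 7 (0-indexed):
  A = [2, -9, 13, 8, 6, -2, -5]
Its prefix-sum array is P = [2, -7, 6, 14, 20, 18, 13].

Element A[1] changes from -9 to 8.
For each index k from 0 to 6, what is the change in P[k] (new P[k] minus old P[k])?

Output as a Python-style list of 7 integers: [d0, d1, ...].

Answer: [0, 17, 17, 17, 17, 17, 17]

Derivation:
Element change: A[1] -9 -> 8, delta = 17
For k < 1: P[k] unchanged, delta_P[k] = 0
For k >= 1: P[k] shifts by exactly 17
Delta array: [0, 17, 17, 17, 17, 17, 17]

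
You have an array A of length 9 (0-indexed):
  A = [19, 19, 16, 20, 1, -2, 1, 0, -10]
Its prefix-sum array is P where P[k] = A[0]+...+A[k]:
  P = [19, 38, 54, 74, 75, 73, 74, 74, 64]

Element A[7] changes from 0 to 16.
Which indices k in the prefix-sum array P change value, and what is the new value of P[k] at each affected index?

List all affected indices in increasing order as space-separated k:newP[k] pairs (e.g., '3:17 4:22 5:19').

P[k] = A[0] + ... + A[k]
P[k] includes A[7] iff k >= 7
Affected indices: 7, 8, ..., 8; delta = 16
  P[7]: 74 + 16 = 90
  P[8]: 64 + 16 = 80

Answer: 7:90 8:80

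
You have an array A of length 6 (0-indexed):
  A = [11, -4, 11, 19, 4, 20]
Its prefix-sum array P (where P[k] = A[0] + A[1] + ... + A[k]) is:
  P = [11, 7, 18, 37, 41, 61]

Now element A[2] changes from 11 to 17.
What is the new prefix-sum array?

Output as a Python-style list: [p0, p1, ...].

Answer: [11, 7, 24, 43, 47, 67]

Derivation:
Change: A[2] 11 -> 17, delta = 6
P[k] for k < 2: unchanged (A[2] not included)
P[k] for k >= 2: shift by delta = 6
  P[0] = 11 + 0 = 11
  P[1] = 7 + 0 = 7
  P[2] = 18 + 6 = 24
  P[3] = 37 + 6 = 43
  P[4] = 41 + 6 = 47
  P[5] = 61 + 6 = 67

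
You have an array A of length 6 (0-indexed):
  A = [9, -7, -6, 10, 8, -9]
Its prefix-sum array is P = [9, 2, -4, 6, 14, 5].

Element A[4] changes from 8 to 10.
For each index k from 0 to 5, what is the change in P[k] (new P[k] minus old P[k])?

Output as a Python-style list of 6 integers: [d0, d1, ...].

Element change: A[4] 8 -> 10, delta = 2
For k < 4: P[k] unchanged, delta_P[k] = 0
For k >= 4: P[k] shifts by exactly 2
Delta array: [0, 0, 0, 0, 2, 2]

Answer: [0, 0, 0, 0, 2, 2]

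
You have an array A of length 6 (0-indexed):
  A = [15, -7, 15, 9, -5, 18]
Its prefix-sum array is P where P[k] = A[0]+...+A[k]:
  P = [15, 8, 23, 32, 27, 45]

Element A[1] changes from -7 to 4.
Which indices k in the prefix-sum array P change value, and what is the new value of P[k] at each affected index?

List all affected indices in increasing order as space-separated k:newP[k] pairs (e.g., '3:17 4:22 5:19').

P[k] = A[0] + ... + A[k]
P[k] includes A[1] iff k >= 1
Affected indices: 1, 2, ..., 5; delta = 11
  P[1]: 8 + 11 = 19
  P[2]: 23 + 11 = 34
  P[3]: 32 + 11 = 43
  P[4]: 27 + 11 = 38
  P[5]: 45 + 11 = 56

Answer: 1:19 2:34 3:43 4:38 5:56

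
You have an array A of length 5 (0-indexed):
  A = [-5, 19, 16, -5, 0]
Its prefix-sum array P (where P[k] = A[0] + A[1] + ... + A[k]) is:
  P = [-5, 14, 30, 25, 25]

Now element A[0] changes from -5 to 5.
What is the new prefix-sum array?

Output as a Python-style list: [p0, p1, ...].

Change: A[0] -5 -> 5, delta = 10
P[k] for k < 0: unchanged (A[0] not included)
P[k] for k >= 0: shift by delta = 10
  P[0] = -5 + 10 = 5
  P[1] = 14 + 10 = 24
  P[2] = 30 + 10 = 40
  P[3] = 25 + 10 = 35
  P[4] = 25 + 10 = 35

Answer: [5, 24, 40, 35, 35]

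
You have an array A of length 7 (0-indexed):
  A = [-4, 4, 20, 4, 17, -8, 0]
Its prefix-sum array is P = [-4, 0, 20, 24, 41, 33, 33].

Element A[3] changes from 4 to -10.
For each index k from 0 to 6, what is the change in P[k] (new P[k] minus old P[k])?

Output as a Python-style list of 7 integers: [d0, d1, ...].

Answer: [0, 0, 0, -14, -14, -14, -14]

Derivation:
Element change: A[3] 4 -> -10, delta = -14
For k < 3: P[k] unchanged, delta_P[k] = 0
For k >= 3: P[k] shifts by exactly -14
Delta array: [0, 0, 0, -14, -14, -14, -14]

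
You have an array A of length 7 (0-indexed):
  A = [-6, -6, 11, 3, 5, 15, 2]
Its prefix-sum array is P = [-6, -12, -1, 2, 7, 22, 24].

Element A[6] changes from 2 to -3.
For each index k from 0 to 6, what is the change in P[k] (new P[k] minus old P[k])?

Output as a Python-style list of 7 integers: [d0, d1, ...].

Answer: [0, 0, 0, 0, 0, 0, -5]

Derivation:
Element change: A[6] 2 -> -3, delta = -5
For k < 6: P[k] unchanged, delta_P[k] = 0
For k >= 6: P[k] shifts by exactly -5
Delta array: [0, 0, 0, 0, 0, 0, -5]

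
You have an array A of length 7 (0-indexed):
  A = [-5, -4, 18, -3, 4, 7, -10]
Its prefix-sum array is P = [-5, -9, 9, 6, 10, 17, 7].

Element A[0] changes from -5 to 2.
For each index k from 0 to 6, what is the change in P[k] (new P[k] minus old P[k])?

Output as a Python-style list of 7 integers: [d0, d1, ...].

Element change: A[0] -5 -> 2, delta = 7
For k < 0: P[k] unchanged, delta_P[k] = 0
For k >= 0: P[k] shifts by exactly 7
Delta array: [7, 7, 7, 7, 7, 7, 7]

Answer: [7, 7, 7, 7, 7, 7, 7]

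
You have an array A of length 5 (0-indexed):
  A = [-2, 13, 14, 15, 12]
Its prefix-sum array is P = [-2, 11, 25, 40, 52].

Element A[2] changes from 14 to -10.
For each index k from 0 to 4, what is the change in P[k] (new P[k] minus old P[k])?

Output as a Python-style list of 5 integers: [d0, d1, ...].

Element change: A[2] 14 -> -10, delta = -24
For k < 2: P[k] unchanged, delta_P[k] = 0
For k >= 2: P[k] shifts by exactly -24
Delta array: [0, 0, -24, -24, -24]

Answer: [0, 0, -24, -24, -24]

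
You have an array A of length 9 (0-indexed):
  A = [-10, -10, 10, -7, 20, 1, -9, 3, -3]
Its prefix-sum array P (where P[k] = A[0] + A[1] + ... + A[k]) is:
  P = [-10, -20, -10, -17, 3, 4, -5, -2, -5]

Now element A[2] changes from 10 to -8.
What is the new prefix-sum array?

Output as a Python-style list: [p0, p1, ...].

Answer: [-10, -20, -28, -35, -15, -14, -23, -20, -23]

Derivation:
Change: A[2] 10 -> -8, delta = -18
P[k] for k < 2: unchanged (A[2] not included)
P[k] for k >= 2: shift by delta = -18
  P[0] = -10 + 0 = -10
  P[1] = -20 + 0 = -20
  P[2] = -10 + -18 = -28
  P[3] = -17 + -18 = -35
  P[4] = 3 + -18 = -15
  P[5] = 4 + -18 = -14
  P[6] = -5 + -18 = -23
  P[7] = -2 + -18 = -20
  P[8] = -5 + -18 = -23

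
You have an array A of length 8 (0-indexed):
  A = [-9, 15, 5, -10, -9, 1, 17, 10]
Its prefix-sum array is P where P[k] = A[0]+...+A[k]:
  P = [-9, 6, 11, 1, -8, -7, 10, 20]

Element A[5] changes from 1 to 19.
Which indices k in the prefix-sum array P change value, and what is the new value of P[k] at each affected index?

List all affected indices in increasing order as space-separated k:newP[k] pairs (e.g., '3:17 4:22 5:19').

P[k] = A[0] + ... + A[k]
P[k] includes A[5] iff k >= 5
Affected indices: 5, 6, ..., 7; delta = 18
  P[5]: -7 + 18 = 11
  P[6]: 10 + 18 = 28
  P[7]: 20 + 18 = 38

Answer: 5:11 6:28 7:38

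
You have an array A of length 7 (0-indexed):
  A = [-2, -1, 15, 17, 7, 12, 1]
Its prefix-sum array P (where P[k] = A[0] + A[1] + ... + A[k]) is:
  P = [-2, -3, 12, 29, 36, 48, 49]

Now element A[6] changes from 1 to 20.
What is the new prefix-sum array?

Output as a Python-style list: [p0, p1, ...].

Answer: [-2, -3, 12, 29, 36, 48, 68]

Derivation:
Change: A[6] 1 -> 20, delta = 19
P[k] for k < 6: unchanged (A[6] not included)
P[k] for k >= 6: shift by delta = 19
  P[0] = -2 + 0 = -2
  P[1] = -3 + 0 = -3
  P[2] = 12 + 0 = 12
  P[3] = 29 + 0 = 29
  P[4] = 36 + 0 = 36
  P[5] = 48 + 0 = 48
  P[6] = 49 + 19 = 68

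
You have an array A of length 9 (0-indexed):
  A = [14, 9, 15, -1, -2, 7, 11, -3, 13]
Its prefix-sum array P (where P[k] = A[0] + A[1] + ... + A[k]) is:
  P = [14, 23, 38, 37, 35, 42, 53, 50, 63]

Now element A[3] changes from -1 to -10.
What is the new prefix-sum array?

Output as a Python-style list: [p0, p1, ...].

Change: A[3] -1 -> -10, delta = -9
P[k] for k < 3: unchanged (A[3] not included)
P[k] for k >= 3: shift by delta = -9
  P[0] = 14 + 0 = 14
  P[1] = 23 + 0 = 23
  P[2] = 38 + 0 = 38
  P[3] = 37 + -9 = 28
  P[4] = 35 + -9 = 26
  P[5] = 42 + -9 = 33
  P[6] = 53 + -9 = 44
  P[7] = 50 + -9 = 41
  P[8] = 63 + -9 = 54

Answer: [14, 23, 38, 28, 26, 33, 44, 41, 54]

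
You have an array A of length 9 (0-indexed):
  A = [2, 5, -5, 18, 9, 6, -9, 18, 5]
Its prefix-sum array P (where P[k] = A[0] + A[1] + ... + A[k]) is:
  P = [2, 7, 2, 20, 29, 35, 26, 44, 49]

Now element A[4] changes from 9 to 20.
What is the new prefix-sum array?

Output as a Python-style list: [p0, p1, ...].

Change: A[4] 9 -> 20, delta = 11
P[k] for k < 4: unchanged (A[4] not included)
P[k] for k >= 4: shift by delta = 11
  P[0] = 2 + 0 = 2
  P[1] = 7 + 0 = 7
  P[2] = 2 + 0 = 2
  P[3] = 20 + 0 = 20
  P[4] = 29 + 11 = 40
  P[5] = 35 + 11 = 46
  P[6] = 26 + 11 = 37
  P[7] = 44 + 11 = 55
  P[8] = 49 + 11 = 60

Answer: [2, 7, 2, 20, 40, 46, 37, 55, 60]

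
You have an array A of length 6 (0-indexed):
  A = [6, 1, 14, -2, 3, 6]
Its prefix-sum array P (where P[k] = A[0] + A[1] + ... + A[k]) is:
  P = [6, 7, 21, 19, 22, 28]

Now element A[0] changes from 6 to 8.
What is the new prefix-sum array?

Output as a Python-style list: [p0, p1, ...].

Answer: [8, 9, 23, 21, 24, 30]

Derivation:
Change: A[0] 6 -> 8, delta = 2
P[k] for k < 0: unchanged (A[0] not included)
P[k] for k >= 0: shift by delta = 2
  P[0] = 6 + 2 = 8
  P[1] = 7 + 2 = 9
  P[2] = 21 + 2 = 23
  P[3] = 19 + 2 = 21
  P[4] = 22 + 2 = 24
  P[5] = 28 + 2 = 30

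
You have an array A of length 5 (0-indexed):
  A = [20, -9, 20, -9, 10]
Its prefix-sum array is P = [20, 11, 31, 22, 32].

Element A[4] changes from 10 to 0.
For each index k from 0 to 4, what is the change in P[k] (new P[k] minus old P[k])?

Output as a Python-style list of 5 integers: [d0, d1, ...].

Answer: [0, 0, 0, 0, -10]

Derivation:
Element change: A[4] 10 -> 0, delta = -10
For k < 4: P[k] unchanged, delta_P[k] = 0
For k >= 4: P[k] shifts by exactly -10
Delta array: [0, 0, 0, 0, -10]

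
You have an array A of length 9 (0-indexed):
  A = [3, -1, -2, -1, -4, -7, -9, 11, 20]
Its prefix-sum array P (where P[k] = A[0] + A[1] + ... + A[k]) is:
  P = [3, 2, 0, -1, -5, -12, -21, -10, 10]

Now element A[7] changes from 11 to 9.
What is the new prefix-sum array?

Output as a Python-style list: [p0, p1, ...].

Answer: [3, 2, 0, -1, -5, -12, -21, -12, 8]

Derivation:
Change: A[7] 11 -> 9, delta = -2
P[k] for k < 7: unchanged (A[7] not included)
P[k] for k >= 7: shift by delta = -2
  P[0] = 3 + 0 = 3
  P[1] = 2 + 0 = 2
  P[2] = 0 + 0 = 0
  P[3] = -1 + 0 = -1
  P[4] = -5 + 0 = -5
  P[5] = -12 + 0 = -12
  P[6] = -21 + 0 = -21
  P[7] = -10 + -2 = -12
  P[8] = 10 + -2 = 8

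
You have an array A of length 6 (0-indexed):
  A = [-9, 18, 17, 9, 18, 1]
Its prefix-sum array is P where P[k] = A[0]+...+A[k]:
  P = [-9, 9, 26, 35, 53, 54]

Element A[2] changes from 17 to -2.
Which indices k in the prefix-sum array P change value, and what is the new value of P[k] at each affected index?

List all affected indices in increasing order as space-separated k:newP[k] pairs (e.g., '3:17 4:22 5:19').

Answer: 2:7 3:16 4:34 5:35

Derivation:
P[k] = A[0] + ... + A[k]
P[k] includes A[2] iff k >= 2
Affected indices: 2, 3, ..., 5; delta = -19
  P[2]: 26 + -19 = 7
  P[3]: 35 + -19 = 16
  P[4]: 53 + -19 = 34
  P[5]: 54 + -19 = 35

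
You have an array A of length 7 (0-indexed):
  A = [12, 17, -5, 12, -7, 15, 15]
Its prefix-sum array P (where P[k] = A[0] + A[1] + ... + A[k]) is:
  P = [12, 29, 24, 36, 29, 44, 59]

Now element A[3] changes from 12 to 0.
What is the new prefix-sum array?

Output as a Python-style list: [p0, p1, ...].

Answer: [12, 29, 24, 24, 17, 32, 47]

Derivation:
Change: A[3] 12 -> 0, delta = -12
P[k] for k < 3: unchanged (A[3] not included)
P[k] for k >= 3: shift by delta = -12
  P[0] = 12 + 0 = 12
  P[1] = 29 + 0 = 29
  P[2] = 24 + 0 = 24
  P[3] = 36 + -12 = 24
  P[4] = 29 + -12 = 17
  P[5] = 44 + -12 = 32
  P[6] = 59 + -12 = 47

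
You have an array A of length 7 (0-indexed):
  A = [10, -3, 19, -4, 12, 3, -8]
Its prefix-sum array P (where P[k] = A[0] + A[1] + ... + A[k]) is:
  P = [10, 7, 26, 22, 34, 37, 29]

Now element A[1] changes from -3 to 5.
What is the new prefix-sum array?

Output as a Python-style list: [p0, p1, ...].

Change: A[1] -3 -> 5, delta = 8
P[k] for k < 1: unchanged (A[1] not included)
P[k] for k >= 1: shift by delta = 8
  P[0] = 10 + 0 = 10
  P[1] = 7 + 8 = 15
  P[2] = 26 + 8 = 34
  P[3] = 22 + 8 = 30
  P[4] = 34 + 8 = 42
  P[5] = 37 + 8 = 45
  P[6] = 29 + 8 = 37

Answer: [10, 15, 34, 30, 42, 45, 37]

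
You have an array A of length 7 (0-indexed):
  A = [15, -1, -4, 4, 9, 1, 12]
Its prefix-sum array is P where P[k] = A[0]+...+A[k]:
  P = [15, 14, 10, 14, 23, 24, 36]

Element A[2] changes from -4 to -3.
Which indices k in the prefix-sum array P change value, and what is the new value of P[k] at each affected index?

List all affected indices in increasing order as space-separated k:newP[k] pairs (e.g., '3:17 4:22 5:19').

Answer: 2:11 3:15 4:24 5:25 6:37

Derivation:
P[k] = A[0] + ... + A[k]
P[k] includes A[2] iff k >= 2
Affected indices: 2, 3, ..., 6; delta = 1
  P[2]: 10 + 1 = 11
  P[3]: 14 + 1 = 15
  P[4]: 23 + 1 = 24
  P[5]: 24 + 1 = 25
  P[6]: 36 + 1 = 37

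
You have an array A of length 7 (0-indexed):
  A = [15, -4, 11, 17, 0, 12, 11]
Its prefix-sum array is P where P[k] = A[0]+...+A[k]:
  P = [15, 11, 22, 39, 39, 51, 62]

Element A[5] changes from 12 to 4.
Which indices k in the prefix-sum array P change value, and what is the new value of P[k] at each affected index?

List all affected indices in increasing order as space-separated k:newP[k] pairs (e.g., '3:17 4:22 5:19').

P[k] = A[0] + ... + A[k]
P[k] includes A[5] iff k >= 5
Affected indices: 5, 6, ..., 6; delta = -8
  P[5]: 51 + -8 = 43
  P[6]: 62 + -8 = 54

Answer: 5:43 6:54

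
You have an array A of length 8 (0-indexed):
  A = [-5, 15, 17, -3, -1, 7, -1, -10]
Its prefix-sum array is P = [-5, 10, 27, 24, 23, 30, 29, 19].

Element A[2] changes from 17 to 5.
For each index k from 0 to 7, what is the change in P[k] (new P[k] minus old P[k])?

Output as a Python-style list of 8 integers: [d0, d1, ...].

Element change: A[2] 17 -> 5, delta = -12
For k < 2: P[k] unchanged, delta_P[k] = 0
For k >= 2: P[k] shifts by exactly -12
Delta array: [0, 0, -12, -12, -12, -12, -12, -12]

Answer: [0, 0, -12, -12, -12, -12, -12, -12]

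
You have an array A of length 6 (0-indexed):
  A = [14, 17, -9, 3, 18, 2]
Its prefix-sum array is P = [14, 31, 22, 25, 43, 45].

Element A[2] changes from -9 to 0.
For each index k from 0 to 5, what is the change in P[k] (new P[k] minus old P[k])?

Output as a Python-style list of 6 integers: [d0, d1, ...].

Element change: A[2] -9 -> 0, delta = 9
For k < 2: P[k] unchanged, delta_P[k] = 0
For k >= 2: P[k] shifts by exactly 9
Delta array: [0, 0, 9, 9, 9, 9]

Answer: [0, 0, 9, 9, 9, 9]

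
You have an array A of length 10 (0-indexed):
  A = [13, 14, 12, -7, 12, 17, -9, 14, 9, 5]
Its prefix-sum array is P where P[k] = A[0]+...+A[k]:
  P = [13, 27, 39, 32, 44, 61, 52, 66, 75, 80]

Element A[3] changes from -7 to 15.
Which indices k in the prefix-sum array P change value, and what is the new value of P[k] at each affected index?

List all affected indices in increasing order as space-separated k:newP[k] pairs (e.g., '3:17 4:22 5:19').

P[k] = A[0] + ... + A[k]
P[k] includes A[3] iff k >= 3
Affected indices: 3, 4, ..., 9; delta = 22
  P[3]: 32 + 22 = 54
  P[4]: 44 + 22 = 66
  P[5]: 61 + 22 = 83
  P[6]: 52 + 22 = 74
  P[7]: 66 + 22 = 88
  P[8]: 75 + 22 = 97
  P[9]: 80 + 22 = 102

Answer: 3:54 4:66 5:83 6:74 7:88 8:97 9:102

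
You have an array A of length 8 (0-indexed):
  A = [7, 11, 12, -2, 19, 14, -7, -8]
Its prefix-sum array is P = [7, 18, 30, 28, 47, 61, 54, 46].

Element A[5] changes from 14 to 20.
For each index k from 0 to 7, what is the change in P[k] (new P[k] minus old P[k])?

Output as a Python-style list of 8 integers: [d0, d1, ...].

Answer: [0, 0, 0, 0, 0, 6, 6, 6]

Derivation:
Element change: A[5] 14 -> 20, delta = 6
For k < 5: P[k] unchanged, delta_P[k] = 0
For k >= 5: P[k] shifts by exactly 6
Delta array: [0, 0, 0, 0, 0, 6, 6, 6]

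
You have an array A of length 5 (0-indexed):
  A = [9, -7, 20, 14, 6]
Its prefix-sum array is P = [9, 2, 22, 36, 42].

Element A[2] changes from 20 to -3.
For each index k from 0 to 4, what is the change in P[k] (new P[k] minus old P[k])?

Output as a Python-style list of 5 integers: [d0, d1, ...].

Answer: [0, 0, -23, -23, -23]

Derivation:
Element change: A[2] 20 -> -3, delta = -23
For k < 2: P[k] unchanged, delta_P[k] = 0
For k >= 2: P[k] shifts by exactly -23
Delta array: [0, 0, -23, -23, -23]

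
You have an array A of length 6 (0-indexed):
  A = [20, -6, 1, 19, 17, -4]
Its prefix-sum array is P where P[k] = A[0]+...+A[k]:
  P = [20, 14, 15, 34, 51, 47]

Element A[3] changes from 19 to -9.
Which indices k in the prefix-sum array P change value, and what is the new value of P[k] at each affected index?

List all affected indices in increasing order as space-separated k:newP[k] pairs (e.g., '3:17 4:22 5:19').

P[k] = A[0] + ... + A[k]
P[k] includes A[3] iff k >= 3
Affected indices: 3, 4, ..., 5; delta = -28
  P[3]: 34 + -28 = 6
  P[4]: 51 + -28 = 23
  P[5]: 47 + -28 = 19

Answer: 3:6 4:23 5:19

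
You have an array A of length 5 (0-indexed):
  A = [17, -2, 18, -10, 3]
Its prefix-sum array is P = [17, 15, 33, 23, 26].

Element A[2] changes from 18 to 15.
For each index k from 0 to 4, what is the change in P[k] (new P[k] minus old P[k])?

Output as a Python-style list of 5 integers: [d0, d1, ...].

Answer: [0, 0, -3, -3, -3]

Derivation:
Element change: A[2] 18 -> 15, delta = -3
For k < 2: P[k] unchanged, delta_P[k] = 0
For k >= 2: P[k] shifts by exactly -3
Delta array: [0, 0, -3, -3, -3]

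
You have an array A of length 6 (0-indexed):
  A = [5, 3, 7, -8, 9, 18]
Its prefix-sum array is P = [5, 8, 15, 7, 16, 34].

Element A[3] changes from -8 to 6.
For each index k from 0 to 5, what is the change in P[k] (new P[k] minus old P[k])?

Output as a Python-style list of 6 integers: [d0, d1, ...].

Element change: A[3] -8 -> 6, delta = 14
For k < 3: P[k] unchanged, delta_P[k] = 0
For k >= 3: P[k] shifts by exactly 14
Delta array: [0, 0, 0, 14, 14, 14]

Answer: [0, 0, 0, 14, 14, 14]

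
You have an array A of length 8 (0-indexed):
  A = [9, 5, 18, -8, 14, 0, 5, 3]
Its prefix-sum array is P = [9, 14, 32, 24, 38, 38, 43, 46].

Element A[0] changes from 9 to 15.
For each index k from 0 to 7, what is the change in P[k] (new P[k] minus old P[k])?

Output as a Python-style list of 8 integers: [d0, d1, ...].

Element change: A[0] 9 -> 15, delta = 6
For k < 0: P[k] unchanged, delta_P[k] = 0
For k >= 0: P[k] shifts by exactly 6
Delta array: [6, 6, 6, 6, 6, 6, 6, 6]

Answer: [6, 6, 6, 6, 6, 6, 6, 6]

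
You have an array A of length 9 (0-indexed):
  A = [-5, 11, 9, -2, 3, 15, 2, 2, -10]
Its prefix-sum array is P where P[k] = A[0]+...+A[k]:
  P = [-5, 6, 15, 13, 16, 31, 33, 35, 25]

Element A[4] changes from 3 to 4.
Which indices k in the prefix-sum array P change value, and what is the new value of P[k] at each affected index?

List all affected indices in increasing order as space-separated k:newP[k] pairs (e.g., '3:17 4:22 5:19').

P[k] = A[0] + ... + A[k]
P[k] includes A[4] iff k >= 4
Affected indices: 4, 5, ..., 8; delta = 1
  P[4]: 16 + 1 = 17
  P[5]: 31 + 1 = 32
  P[6]: 33 + 1 = 34
  P[7]: 35 + 1 = 36
  P[8]: 25 + 1 = 26

Answer: 4:17 5:32 6:34 7:36 8:26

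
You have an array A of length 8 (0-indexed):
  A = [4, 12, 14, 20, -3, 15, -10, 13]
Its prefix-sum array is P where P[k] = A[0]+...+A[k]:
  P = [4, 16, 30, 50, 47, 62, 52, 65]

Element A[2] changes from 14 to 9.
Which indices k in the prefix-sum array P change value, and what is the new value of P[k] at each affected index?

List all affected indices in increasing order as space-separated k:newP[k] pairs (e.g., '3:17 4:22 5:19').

P[k] = A[0] + ... + A[k]
P[k] includes A[2] iff k >= 2
Affected indices: 2, 3, ..., 7; delta = -5
  P[2]: 30 + -5 = 25
  P[3]: 50 + -5 = 45
  P[4]: 47 + -5 = 42
  P[5]: 62 + -5 = 57
  P[6]: 52 + -5 = 47
  P[7]: 65 + -5 = 60

Answer: 2:25 3:45 4:42 5:57 6:47 7:60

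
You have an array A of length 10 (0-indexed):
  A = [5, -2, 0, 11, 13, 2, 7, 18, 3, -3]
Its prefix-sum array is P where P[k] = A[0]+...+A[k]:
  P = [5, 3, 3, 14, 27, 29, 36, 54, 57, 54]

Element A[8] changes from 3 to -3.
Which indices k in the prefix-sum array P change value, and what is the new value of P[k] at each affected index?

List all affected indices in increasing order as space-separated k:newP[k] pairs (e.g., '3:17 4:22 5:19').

Answer: 8:51 9:48

Derivation:
P[k] = A[0] + ... + A[k]
P[k] includes A[8] iff k >= 8
Affected indices: 8, 9, ..., 9; delta = -6
  P[8]: 57 + -6 = 51
  P[9]: 54 + -6 = 48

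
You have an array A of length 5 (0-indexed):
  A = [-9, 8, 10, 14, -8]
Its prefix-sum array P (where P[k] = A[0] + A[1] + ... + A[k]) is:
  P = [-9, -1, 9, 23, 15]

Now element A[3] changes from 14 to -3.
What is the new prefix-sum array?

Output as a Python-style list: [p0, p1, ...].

Answer: [-9, -1, 9, 6, -2]

Derivation:
Change: A[3] 14 -> -3, delta = -17
P[k] for k < 3: unchanged (A[3] not included)
P[k] for k >= 3: shift by delta = -17
  P[0] = -9 + 0 = -9
  P[1] = -1 + 0 = -1
  P[2] = 9 + 0 = 9
  P[3] = 23 + -17 = 6
  P[4] = 15 + -17 = -2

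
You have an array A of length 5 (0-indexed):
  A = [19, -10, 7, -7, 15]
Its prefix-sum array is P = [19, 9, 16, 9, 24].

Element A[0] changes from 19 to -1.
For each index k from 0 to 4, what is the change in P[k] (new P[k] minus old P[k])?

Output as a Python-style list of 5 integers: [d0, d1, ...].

Element change: A[0] 19 -> -1, delta = -20
For k < 0: P[k] unchanged, delta_P[k] = 0
For k >= 0: P[k] shifts by exactly -20
Delta array: [-20, -20, -20, -20, -20]

Answer: [-20, -20, -20, -20, -20]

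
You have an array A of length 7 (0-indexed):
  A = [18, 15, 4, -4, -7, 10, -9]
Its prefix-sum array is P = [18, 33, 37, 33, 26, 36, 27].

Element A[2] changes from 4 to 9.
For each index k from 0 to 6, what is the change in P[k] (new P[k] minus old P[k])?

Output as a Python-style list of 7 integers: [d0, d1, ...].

Answer: [0, 0, 5, 5, 5, 5, 5]

Derivation:
Element change: A[2] 4 -> 9, delta = 5
For k < 2: P[k] unchanged, delta_P[k] = 0
For k >= 2: P[k] shifts by exactly 5
Delta array: [0, 0, 5, 5, 5, 5, 5]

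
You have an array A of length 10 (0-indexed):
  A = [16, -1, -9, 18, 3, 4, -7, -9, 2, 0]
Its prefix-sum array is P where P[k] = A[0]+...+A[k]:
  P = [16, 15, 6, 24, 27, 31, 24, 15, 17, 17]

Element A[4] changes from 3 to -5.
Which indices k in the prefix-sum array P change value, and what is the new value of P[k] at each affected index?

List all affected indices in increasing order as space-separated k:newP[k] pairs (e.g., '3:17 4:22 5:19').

P[k] = A[0] + ... + A[k]
P[k] includes A[4] iff k >= 4
Affected indices: 4, 5, ..., 9; delta = -8
  P[4]: 27 + -8 = 19
  P[5]: 31 + -8 = 23
  P[6]: 24 + -8 = 16
  P[7]: 15 + -8 = 7
  P[8]: 17 + -8 = 9
  P[9]: 17 + -8 = 9

Answer: 4:19 5:23 6:16 7:7 8:9 9:9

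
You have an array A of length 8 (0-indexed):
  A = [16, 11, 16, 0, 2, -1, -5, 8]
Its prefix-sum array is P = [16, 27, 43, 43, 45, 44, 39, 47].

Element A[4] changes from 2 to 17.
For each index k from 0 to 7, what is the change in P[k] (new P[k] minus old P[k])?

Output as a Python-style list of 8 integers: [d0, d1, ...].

Answer: [0, 0, 0, 0, 15, 15, 15, 15]

Derivation:
Element change: A[4] 2 -> 17, delta = 15
For k < 4: P[k] unchanged, delta_P[k] = 0
For k >= 4: P[k] shifts by exactly 15
Delta array: [0, 0, 0, 0, 15, 15, 15, 15]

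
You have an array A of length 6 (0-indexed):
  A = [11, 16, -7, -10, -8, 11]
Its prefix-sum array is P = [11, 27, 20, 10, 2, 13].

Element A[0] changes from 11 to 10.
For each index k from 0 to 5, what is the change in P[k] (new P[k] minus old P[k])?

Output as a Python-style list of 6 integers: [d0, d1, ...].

Element change: A[0] 11 -> 10, delta = -1
For k < 0: P[k] unchanged, delta_P[k] = 0
For k >= 0: P[k] shifts by exactly -1
Delta array: [-1, -1, -1, -1, -1, -1]

Answer: [-1, -1, -1, -1, -1, -1]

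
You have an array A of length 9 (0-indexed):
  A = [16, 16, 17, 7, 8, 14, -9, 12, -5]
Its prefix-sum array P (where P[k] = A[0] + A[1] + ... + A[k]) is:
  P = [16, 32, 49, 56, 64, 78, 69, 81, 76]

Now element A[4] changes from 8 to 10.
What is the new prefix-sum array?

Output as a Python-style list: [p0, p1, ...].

Change: A[4] 8 -> 10, delta = 2
P[k] for k < 4: unchanged (A[4] not included)
P[k] for k >= 4: shift by delta = 2
  P[0] = 16 + 0 = 16
  P[1] = 32 + 0 = 32
  P[2] = 49 + 0 = 49
  P[3] = 56 + 0 = 56
  P[4] = 64 + 2 = 66
  P[5] = 78 + 2 = 80
  P[6] = 69 + 2 = 71
  P[7] = 81 + 2 = 83
  P[8] = 76 + 2 = 78

Answer: [16, 32, 49, 56, 66, 80, 71, 83, 78]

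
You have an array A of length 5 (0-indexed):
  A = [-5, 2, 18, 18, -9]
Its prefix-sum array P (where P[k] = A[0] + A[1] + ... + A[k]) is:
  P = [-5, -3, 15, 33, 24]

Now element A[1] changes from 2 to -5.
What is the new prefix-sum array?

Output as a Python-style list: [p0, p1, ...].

Answer: [-5, -10, 8, 26, 17]

Derivation:
Change: A[1] 2 -> -5, delta = -7
P[k] for k < 1: unchanged (A[1] not included)
P[k] for k >= 1: shift by delta = -7
  P[0] = -5 + 0 = -5
  P[1] = -3 + -7 = -10
  P[2] = 15 + -7 = 8
  P[3] = 33 + -7 = 26
  P[4] = 24 + -7 = 17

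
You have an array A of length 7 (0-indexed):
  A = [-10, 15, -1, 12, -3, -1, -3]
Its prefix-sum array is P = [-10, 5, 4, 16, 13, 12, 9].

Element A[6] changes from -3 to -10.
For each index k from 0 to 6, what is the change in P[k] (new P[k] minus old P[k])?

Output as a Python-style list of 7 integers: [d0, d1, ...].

Answer: [0, 0, 0, 0, 0, 0, -7]

Derivation:
Element change: A[6] -3 -> -10, delta = -7
For k < 6: P[k] unchanged, delta_P[k] = 0
For k >= 6: P[k] shifts by exactly -7
Delta array: [0, 0, 0, 0, 0, 0, -7]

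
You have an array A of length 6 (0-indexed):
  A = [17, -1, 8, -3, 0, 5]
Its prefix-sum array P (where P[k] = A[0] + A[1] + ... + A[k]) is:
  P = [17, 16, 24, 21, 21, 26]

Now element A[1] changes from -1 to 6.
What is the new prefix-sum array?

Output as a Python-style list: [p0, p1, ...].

Answer: [17, 23, 31, 28, 28, 33]

Derivation:
Change: A[1] -1 -> 6, delta = 7
P[k] for k < 1: unchanged (A[1] not included)
P[k] for k >= 1: shift by delta = 7
  P[0] = 17 + 0 = 17
  P[1] = 16 + 7 = 23
  P[2] = 24 + 7 = 31
  P[3] = 21 + 7 = 28
  P[4] = 21 + 7 = 28
  P[5] = 26 + 7 = 33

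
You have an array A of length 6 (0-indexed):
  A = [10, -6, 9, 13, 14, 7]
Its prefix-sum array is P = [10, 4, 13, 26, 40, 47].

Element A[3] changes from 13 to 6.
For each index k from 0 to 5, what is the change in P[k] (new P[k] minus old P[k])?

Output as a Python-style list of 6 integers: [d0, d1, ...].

Element change: A[3] 13 -> 6, delta = -7
For k < 3: P[k] unchanged, delta_P[k] = 0
For k >= 3: P[k] shifts by exactly -7
Delta array: [0, 0, 0, -7, -7, -7]

Answer: [0, 0, 0, -7, -7, -7]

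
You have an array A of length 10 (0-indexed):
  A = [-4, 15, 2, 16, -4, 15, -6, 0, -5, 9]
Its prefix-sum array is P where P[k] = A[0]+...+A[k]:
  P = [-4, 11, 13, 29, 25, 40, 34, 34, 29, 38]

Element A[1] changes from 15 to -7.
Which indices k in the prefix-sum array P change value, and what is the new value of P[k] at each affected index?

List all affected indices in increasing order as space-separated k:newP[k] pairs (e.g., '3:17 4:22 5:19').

P[k] = A[0] + ... + A[k]
P[k] includes A[1] iff k >= 1
Affected indices: 1, 2, ..., 9; delta = -22
  P[1]: 11 + -22 = -11
  P[2]: 13 + -22 = -9
  P[3]: 29 + -22 = 7
  P[4]: 25 + -22 = 3
  P[5]: 40 + -22 = 18
  P[6]: 34 + -22 = 12
  P[7]: 34 + -22 = 12
  P[8]: 29 + -22 = 7
  P[9]: 38 + -22 = 16

Answer: 1:-11 2:-9 3:7 4:3 5:18 6:12 7:12 8:7 9:16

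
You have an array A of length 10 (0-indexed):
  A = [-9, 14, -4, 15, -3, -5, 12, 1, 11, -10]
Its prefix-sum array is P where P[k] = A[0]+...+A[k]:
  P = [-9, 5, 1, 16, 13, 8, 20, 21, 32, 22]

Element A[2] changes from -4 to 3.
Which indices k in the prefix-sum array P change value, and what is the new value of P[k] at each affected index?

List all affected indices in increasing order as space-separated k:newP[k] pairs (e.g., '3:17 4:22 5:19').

Answer: 2:8 3:23 4:20 5:15 6:27 7:28 8:39 9:29

Derivation:
P[k] = A[0] + ... + A[k]
P[k] includes A[2] iff k >= 2
Affected indices: 2, 3, ..., 9; delta = 7
  P[2]: 1 + 7 = 8
  P[3]: 16 + 7 = 23
  P[4]: 13 + 7 = 20
  P[5]: 8 + 7 = 15
  P[6]: 20 + 7 = 27
  P[7]: 21 + 7 = 28
  P[8]: 32 + 7 = 39
  P[9]: 22 + 7 = 29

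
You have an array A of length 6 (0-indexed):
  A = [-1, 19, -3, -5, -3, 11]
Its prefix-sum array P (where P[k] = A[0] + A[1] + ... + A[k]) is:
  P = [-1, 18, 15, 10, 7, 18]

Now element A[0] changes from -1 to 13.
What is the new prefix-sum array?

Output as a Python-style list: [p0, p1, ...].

Answer: [13, 32, 29, 24, 21, 32]

Derivation:
Change: A[0] -1 -> 13, delta = 14
P[k] for k < 0: unchanged (A[0] not included)
P[k] for k >= 0: shift by delta = 14
  P[0] = -1 + 14 = 13
  P[1] = 18 + 14 = 32
  P[2] = 15 + 14 = 29
  P[3] = 10 + 14 = 24
  P[4] = 7 + 14 = 21
  P[5] = 18 + 14 = 32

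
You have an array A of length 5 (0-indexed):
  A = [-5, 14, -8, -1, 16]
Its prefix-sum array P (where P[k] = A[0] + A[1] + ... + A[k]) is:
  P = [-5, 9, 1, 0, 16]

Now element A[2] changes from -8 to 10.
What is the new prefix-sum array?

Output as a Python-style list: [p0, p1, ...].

Change: A[2] -8 -> 10, delta = 18
P[k] for k < 2: unchanged (A[2] not included)
P[k] for k >= 2: shift by delta = 18
  P[0] = -5 + 0 = -5
  P[1] = 9 + 0 = 9
  P[2] = 1 + 18 = 19
  P[3] = 0 + 18 = 18
  P[4] = 16 + 18 = 34

Answer: [-5, 9, 19, 18, 34]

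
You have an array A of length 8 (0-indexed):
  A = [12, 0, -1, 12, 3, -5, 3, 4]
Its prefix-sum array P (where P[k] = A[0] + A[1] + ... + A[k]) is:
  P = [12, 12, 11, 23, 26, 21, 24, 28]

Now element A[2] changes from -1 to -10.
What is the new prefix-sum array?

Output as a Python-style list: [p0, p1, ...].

Change: A[2] -1 -> -10, delta = -9
P[k] for k < 2: unchanged (A[2] not included)
P[k] for k >= 2: shift by delta = -9
  P[0] = 12 + 0 = 12
  P[1] = 12 + 0 = 12
  P[2] = 11 + -9 = 2
  P[3] = 23 + -9 = 14
  P[4] = 26 + -9 = 17
  P[5] = 21 + -9 = 12
  P[6] = 24 + -9 = 15
  P[7] = 28 + -9 = 19

Answer: [12, 12, 2, 14, 17, 12, 15, 19]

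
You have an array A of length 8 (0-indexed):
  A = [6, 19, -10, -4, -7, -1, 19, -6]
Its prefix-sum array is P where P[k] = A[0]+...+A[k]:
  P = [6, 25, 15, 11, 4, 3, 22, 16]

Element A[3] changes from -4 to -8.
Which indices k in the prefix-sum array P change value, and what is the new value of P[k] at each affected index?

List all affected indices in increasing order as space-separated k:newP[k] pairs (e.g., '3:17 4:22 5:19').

Answer: 3:7 4:0 5:-1 6:18 7:12

Derivation:
P[k] = A[0] + ... + A[k]
P[k] includes A[3] iff k >= 3
Affected indices: 3, 4, ..., 7; delta = -4
  P[3]: 11 + -4 = 7
  P[4]: 4 + -4 = 0
  P[5]: 3 + -4 = -1
  P[6]: 22 + -4 = 18
  P[7]: 16 + -4 = 12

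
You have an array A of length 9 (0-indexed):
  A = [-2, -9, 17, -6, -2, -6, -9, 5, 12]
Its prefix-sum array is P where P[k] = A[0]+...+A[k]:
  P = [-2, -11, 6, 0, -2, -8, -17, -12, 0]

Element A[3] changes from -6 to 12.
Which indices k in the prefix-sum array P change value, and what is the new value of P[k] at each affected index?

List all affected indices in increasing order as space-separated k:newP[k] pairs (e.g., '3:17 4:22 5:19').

Answer: 3:18 4:16 5:10 6:1 7:6 8:18

Derivation:
P[k] = A[0] + ... + A[k]
P[k] includes A[3] iff k >= 3
Affected indices: 3, 4, ..., 8; delta = 18
  P[3]: 0 + 18 = 18
  P[4]: -2 + 18 = 16
  P[5]: -8 + 18 = 10
  P[6]: -17 + 18 = 1
  P[7]: -12 + 18 = 6
  P[8]: 0 + 18 = 18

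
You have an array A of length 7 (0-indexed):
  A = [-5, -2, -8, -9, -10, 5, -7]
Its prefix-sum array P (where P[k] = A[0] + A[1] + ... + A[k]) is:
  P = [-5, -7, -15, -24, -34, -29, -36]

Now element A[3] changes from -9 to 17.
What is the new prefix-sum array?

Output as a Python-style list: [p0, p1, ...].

Answer: [-5, -7, -15, 2, -8, -3, -10]

Derivation:
Change: A[3] -9 -> 17, delta = 26
P[k] for k < 3: unchanged (A[3] not included)
P[k] for k >= 3: shift by delta = 26
  P[0] = -5 + 0 = -5
  P[1] = -7 + 0 = -7
  P[2] = -15 + 0 = -15
  P[3] = -24 + 26 = 2
  P[4] = -34 + 26 = -8
  P[5] = -29 + 26 = -3
  P[6] = -36 + 26 = -10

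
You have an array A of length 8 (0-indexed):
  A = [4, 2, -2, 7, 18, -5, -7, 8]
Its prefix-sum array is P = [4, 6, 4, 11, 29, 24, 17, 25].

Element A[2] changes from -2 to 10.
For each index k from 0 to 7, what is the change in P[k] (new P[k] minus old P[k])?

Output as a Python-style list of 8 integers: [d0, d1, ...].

Element change: A[2] -2 -> 10, delta = 12
For k < 2: P[k] unchanged, delta_P[k] = 0
For k >= 2: P[k] shifts by exactly 12
Delta array: [0, 0, 12, 12, 12, 12, 12, 12]

Answer: [0, 0, 12, 12, 12, 12, 12, 12]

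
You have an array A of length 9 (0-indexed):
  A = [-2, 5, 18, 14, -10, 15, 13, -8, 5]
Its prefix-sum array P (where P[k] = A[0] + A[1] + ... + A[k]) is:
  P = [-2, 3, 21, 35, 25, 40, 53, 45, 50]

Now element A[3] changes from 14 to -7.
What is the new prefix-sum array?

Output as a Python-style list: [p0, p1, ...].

Change: A[3] 14 -> -7, delta = -21
P[k] for k < 3: unchanged (A[3] not included)
P[k] for k >= 3: shift by delta = -21
  P[0] = -2 + 0 = -2
  P[1] = 3 + 0 = 3
  P[2] = 21 + 0 = 21
  P[3] = 35 + -21 = 14
  P[4] = 25 + -21 = 4
  P[5] = 40 + -21 = 19
  P[6] = 53 + -21 = 32
  P[7] = 45 + -21 = 24
  P[8] = 50 + -21 = 29

Answer: [-2, 3, 21, 14, 4, 19, 32, 24, 29]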